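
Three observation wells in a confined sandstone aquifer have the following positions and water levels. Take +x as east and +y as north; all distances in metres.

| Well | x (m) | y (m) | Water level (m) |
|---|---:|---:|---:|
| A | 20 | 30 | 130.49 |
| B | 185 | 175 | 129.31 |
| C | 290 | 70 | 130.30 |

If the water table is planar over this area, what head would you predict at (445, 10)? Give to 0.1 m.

130.9 m

With h = a·x + b·y + c and A as origin, the differences give:
  165·a + 145·b = -1.18
  270·a + 40·b = -0.19
Eliminate b (×40 and ×145, subtract): -32550·a = -19.650 → a = ∂h/∂x = +0.0006037
Back-substitute: b = ∂h/∂y = -0.008825.
h(445, 10) = 130.49 + (+0.0006037)·(425) + (-0.008825)·(-20) = 130.49 +0.257 +0.176 = 130.923 m.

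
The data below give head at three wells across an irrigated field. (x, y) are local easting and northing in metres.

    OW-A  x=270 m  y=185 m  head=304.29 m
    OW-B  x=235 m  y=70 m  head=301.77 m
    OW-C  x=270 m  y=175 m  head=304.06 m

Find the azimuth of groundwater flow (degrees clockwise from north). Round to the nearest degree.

With h = a·x + b·y + c and OW-A as origin, the differences give:
  (-35)·a + (-115)·b = -2.52
  0·a + (-10)·b = -0.23
Eliminate b (×(-10) and ×(-115), subtract): 350·a = -1.250 → a = ∂h/∂x = -0.003571
Back-substitute: b = ∂h/∂y = +0.02300.
Flow direction (−∇h) has components (+0.003571 E, -0.02300 N).
Azimuth = atan2(E, N) = atan2(+0.003571, -0.02300) = 171.2° ≈ 171°.

171°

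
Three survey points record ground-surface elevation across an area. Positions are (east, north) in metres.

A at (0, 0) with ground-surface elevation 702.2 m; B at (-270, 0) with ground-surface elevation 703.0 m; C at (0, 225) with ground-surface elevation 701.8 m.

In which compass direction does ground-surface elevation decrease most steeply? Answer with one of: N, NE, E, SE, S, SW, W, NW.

∂z/∂x = (703.0 − 702.2) / (-270 − 0) = -0.002963
∂z/∂y = (701.8 − 702.2) / (225 − 0) = -0.001778
Steepest decrease is along −∇f = (+0.002963 E, +0.001778 N) → northeast.

NE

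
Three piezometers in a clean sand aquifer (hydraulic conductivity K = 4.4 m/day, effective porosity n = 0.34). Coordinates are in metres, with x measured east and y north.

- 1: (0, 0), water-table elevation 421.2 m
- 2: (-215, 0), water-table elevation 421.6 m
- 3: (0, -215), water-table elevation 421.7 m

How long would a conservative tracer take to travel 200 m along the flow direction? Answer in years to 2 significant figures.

∂h/∂x = (421.6 − 421.2) / (-215 − 0) = -0.001860
∂h/∂y = (421.7 − 421.2) / (-215 − 0) = -0.002326
|∇h| = √(-0.001860² + -0.002326²) = 0.002978
Seepage velocity v = K·i/n = 4.4 × 0.002978 / 0.34 = 0.03854 m/day.
t = 200 / 0.03854 = 5189 days = 14.2 years.

14 years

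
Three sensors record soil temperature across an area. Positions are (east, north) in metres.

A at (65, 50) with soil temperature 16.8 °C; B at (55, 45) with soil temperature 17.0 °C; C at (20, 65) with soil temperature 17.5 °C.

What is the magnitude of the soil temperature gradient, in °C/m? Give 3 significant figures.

With T = a·x + b·y + c and A as origin, the differences give:
  (-10)·a + (-5)·b = +0.2
  (-45)·a + 15·b = +0.7
Eliminate b (×15 and ×(-5), subtract): -375·a = 6.50 → a = ∂T/∂x = -0.01733
Back-substitute: b = ∂T/∂y = -0.005333.
|∇f| = √(-0.01733² + -0.005333²) = 0.01813 °C/m

0.0181 °C/m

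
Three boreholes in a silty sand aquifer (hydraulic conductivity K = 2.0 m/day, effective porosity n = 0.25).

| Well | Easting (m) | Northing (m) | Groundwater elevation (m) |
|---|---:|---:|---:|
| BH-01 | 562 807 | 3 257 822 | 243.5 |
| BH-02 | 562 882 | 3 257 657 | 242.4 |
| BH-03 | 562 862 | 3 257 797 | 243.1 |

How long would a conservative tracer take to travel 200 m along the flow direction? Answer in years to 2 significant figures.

10 years

Differences from BH-01: to BH-02 (Δx, Δy, Δh) = (75, -165, -1.1); to BH-03 = (55, -25, -0.4).
Determinant of the coordinate differences = 75·(-25) − 55·(-165) = 7200.
∂h/∂x = [(-1.1)·(-25) − (-0.4)·(-165)] / 7200 = -0.005347
∂h/∂y = [75·(-0.4) − 55·(-1.1)] / 7200 = +0.004236
|∇h| = √(-0.005347² + 0.004236²) = 0.006822
Seepage velocity v = K·i/n = 2.0 × 0.006822 / 0.25 = 0.05458 m/day.
t = 200 / 0.05458 = 3664 days = 10 years.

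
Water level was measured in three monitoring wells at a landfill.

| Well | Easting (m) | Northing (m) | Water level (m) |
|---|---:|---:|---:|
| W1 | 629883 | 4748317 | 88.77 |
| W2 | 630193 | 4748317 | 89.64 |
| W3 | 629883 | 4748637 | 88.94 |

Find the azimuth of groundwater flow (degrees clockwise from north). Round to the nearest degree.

∂h/∂x = (89.64 − 88.77) / (630193 − 629883) = +0.002806
∂h/∂y = (88.94 − 88.77) / (4748637 − 4748317) = +0.0005313
Flow direction (−∇h) has components (-0.002806 E, -0.0005313 N).
Azimuth = atan2(E, N) = atan2(-0.002806, -0.0005313) = 259.3° ≈ 259°.

259°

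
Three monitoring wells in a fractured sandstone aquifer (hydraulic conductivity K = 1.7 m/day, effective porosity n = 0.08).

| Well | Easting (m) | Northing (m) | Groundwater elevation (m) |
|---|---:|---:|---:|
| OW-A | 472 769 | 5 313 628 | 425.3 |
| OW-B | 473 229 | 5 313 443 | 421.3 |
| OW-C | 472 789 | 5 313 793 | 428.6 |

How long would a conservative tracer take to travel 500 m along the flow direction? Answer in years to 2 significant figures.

Differences from OW-A: to OW-B (Δx, Δy, Δh) = (460, -185, -4.0); to OW-C = (20, 165, +3.3).
Determinant of the coordinate differences = 460·165 − 20·(-185) = 79600.
∂h/∂x = [(-4.0)·165 − (+3.3)·(-185)] / 79600 = -0.0006219
∂h/∂y = [460·(+3.3) − 20·(-4.0)] / 79600 = +0.02008
|∇h| = √(-0.0006219² + 0.02008²) = 0.02009
Seepage velocity v = K·i/n = 1.7 × 0.02009 / 0.08 = 0.4269 m/day.
t = 500 / 0.4269 = 1171 days = 3.21 years.

3.2 years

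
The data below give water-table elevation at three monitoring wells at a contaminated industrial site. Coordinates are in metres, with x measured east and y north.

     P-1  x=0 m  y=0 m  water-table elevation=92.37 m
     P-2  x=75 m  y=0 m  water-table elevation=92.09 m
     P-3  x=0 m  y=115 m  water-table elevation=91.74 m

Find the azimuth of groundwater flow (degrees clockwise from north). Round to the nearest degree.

034°

∂h/∂x = (92.09 − 92.37) / (75 − 0) = -0.003733
∂h/∂y = (91.74 − 92.37) / (115 − 0) = -0.005478
Flow direction (−∇h) has components (+0.003733 E, +0.005478 N).
Azimuth = atan2(E, N) = atan2(+0.003733, +0.005478) = 34.3° ≈ 034°.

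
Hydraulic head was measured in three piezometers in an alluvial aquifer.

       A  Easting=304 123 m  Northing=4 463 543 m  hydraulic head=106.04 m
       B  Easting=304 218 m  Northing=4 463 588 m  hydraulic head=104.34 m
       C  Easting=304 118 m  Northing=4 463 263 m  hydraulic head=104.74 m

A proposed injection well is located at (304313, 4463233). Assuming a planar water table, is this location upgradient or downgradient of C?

Taking A as reference: B−A = (95, 45, -1.70); C−A = (-5, -280, -1.30).
Solve a·Δx + b·Δy = Δh: det = 95·(-280) − (-5)·45 = -26375.
∂h/∂x = [(-1.70)·(-280) − (-1.30)·45] / -26375 = -0.02027
∂h/∂y = [95·(-1.30) − (-5)·(-1.70)] / -26375 = +0.005005
Head at (304313, 4463233) = 106.04 + (-0.02027)·(190) + (+0.005005)·(-310) = 100.64 m.
That is lower than the 104.74 m at C, so the point is downgradient.

downgradient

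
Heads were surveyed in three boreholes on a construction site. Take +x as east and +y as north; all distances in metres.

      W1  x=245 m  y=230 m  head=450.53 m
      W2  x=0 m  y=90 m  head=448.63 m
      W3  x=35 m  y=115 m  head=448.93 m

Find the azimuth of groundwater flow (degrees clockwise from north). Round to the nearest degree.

218°

Taking W1 as reference: W2−W1 = (-245, -140, -1.90); W3−W1 = (-210, -115, -1.60).
Solve a·Δx + b·Δy = Δh: det = (-245)·(-115) − (-210)·(-140) = -1225.
∂h/∂x = [(-1.90)·(-115) − (-1.60)·(-140)] / -1225 = +0.004490
∂h/∂y = [(-245)·(-1.60) − (-210)·(-1.90)] / -1225 = +0.005714
Flow direction (−∇h) has components (-0.004490 E, -0.005714 N).
Azimuth = atan2(E, N) = atan2(-0.004490, -0.005714) = 218.2° ≈ 218°.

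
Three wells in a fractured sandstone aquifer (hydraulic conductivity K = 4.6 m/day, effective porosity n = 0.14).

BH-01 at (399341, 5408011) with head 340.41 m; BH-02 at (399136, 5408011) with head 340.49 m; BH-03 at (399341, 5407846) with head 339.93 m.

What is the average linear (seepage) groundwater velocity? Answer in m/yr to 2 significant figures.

35 m/yr

∂h/∂x = (340.49 − 340.41) / (399136 − 399341) = -0.0003902
∂h/∂y = (339.93 − 340.41) / (5407846 − 5408011) = +0.002909
|∇h| = √(-0.0003902² + 0.002909²) = 0.002935
Seepage velocity v = K·i/n = 4.6 × 0.002935 / 0.14 = 0.09644 m/day = 35.22 m/yr.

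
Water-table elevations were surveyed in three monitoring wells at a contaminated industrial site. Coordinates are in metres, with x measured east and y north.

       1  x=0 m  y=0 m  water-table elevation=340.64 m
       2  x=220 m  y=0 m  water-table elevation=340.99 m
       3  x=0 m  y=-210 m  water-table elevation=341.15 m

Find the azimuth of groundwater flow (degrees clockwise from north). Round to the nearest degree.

∂h/∂x = (340.99 − 340.64) / (220 − 0) = +0.001591
∂h/∂y = (341.15 − 340.64) / (-210 − 0) = -0.002429
Flow direction (−∇h) has components (-0.001591 E, +0.002429 N).
Azimuth = atan2(E, N) = atan2(-0.001591, +0.002429) = 326.8° ≈ 327°.

327°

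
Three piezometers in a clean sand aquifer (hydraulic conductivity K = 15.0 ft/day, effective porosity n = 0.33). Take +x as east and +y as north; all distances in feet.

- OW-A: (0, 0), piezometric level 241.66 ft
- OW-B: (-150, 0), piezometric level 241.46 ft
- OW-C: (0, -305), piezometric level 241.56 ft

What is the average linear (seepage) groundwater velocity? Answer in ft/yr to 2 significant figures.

23 ft/yr

∂h/∂x = (241.46 − 241.66) / (-150 − 0) = +0.001333
∂h/∂y = (241.56 − 241.66) / (-305 − 0) = +0.0003279
|∇h| = √(0.001333² + 0.0003279²) = 0.001373
Seepage velocity v = K·i/n = 15.0 × 0.001373 / 0.33 = 0.06241 ft/day = 22.8 ft/yr.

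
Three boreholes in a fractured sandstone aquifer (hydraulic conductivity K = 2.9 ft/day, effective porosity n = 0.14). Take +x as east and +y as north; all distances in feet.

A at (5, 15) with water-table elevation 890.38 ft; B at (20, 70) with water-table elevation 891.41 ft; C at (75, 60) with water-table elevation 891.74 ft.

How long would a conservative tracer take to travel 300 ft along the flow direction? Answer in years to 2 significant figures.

2.1 years

Differences from A: to B (Δx, Δy, Δh) = (15, 55, +1.03); to C = (70, 45, +1.36).
Determinant of the coordinate differences = 15·45 − 70·55 = -3175.
∂h/∂x = [(+1.03)·45 − (+1.36)·55] / -3175 = +0.008961
∂h/∂y = [15·(+1.36) − 70·(+1.03)] / -3175 = +0.01628
|∇h| = √(0.008961² + 0.01628²) = 0.01858
Seepage velocity v = K·i/n = 2.9 × 0.01858 / 0.14 = 0.3849 ft/day.
t = 300 / 0.3849 = 779.4 days = 2.13 years.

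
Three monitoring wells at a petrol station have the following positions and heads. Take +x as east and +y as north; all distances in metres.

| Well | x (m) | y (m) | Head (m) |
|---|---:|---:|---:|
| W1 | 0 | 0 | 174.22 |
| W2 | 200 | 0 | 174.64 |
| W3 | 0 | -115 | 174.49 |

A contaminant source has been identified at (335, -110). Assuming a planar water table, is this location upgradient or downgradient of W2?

∂h/∂x = (174.64 − 174.22) / (200 − 0) = +0.002100
∂h/∂y = (174.49 − 174.22) / (-115 − 0) = -0.002348
Head at (335, -110) = 174.22 + (+0.002100)·(335) + (-0.002348)·(-110) = 175.18 m.
That is higher than the 174.64 m at W2, so the point is upgradient.

upgradient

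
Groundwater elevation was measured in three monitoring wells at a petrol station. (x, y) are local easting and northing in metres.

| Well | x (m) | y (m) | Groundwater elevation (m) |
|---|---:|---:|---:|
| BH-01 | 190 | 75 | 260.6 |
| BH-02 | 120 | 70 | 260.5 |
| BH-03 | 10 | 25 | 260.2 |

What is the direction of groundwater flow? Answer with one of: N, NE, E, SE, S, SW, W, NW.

S

Differences from BH-01: to BH-02 (Δx, Δy, Δh) = (-70, -5, -0.1); to BH-03 = (-180, -50, -0.4).
Solve a·Δx + b·Δy = Δh: det = (-70)·(-50) − (-180)·(-5) = 2600.
∂h/∂x = [(-0.1)·(-50) − (-0.4)·(-5)] / 2600 = +0.001154
∂h/∂y = [(-70)·(-0.4) − (-180)·(-0.1)] / 2600 = +0.003846
Flow = −∇h = (-0.001154 east, -0.003846 north), which points south.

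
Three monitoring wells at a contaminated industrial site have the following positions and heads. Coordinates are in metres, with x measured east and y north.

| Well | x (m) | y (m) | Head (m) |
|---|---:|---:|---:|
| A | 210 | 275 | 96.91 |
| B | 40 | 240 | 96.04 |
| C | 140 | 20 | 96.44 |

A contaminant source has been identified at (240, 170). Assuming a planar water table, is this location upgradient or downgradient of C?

Differences from A: to B (Δx, Δy, Δh) = (-170, -35, -0.87); to C = (-70, -255, -0.47).
Determinant of the coordinate differences = (-170)·(-255) − (-70)·(-35) = 40900.
∂h/∂x = [(-0.87)·(-255) − (-0.47)·(-35)] / 40900 = +0.005022
∂h/∂y = [(-170)·(-0.47) − (-70)·(-0.87)] / 40900 = +0.0004645
Head at (240, 170) = 96.91 + (+0.005022)·(30) + (+0.0004645)·(-105) = 97.01 m.
That is higher than the 96.44 m at C, so the point is upgradient.

upgradient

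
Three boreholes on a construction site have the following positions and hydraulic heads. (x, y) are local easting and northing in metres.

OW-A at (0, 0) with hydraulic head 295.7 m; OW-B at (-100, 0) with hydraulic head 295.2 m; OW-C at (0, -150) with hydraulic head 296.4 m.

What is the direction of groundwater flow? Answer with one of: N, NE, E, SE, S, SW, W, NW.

∂h/∂x = (295.2 − 295.7) / (-100 − 0) = +0.005000
∂h/∂y = (296.4 − 295.7) / (-150 − 0) = -0.004667
Flow = −∇h = (-0.005000 east, +0.004667 north), which points northwest.

NW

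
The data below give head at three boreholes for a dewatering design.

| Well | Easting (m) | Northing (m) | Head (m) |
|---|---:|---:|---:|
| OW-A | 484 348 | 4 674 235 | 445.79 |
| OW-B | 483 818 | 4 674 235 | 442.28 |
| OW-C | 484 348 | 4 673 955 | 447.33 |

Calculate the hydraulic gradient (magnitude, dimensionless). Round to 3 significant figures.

∂h/∂x = (442.28 − 445.79) / (483818 − 484348) = +0.006623
∂h/∂y = (447.33 − 445.79) / (4673955 − 4674235) = -0.005500
|∇h| = √(0.006623² + -0.005500²) = 0.008609

0.00861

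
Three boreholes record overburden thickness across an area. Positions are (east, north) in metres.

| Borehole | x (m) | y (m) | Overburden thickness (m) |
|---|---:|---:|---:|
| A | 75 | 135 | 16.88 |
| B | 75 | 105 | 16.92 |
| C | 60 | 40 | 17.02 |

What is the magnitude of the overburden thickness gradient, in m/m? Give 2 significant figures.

Three-point gradient (reference A): Δ to B = (0, -30, +0.04), Δ to C = (-15, -95, +0.14).
∂d/∂x = -0.0008889, ∂d/∂y = -0.001333 (det = -450).
|∇f| = √(-0.0008889² + -0.001333²) = 0.001602 m/m

0.0016 m/m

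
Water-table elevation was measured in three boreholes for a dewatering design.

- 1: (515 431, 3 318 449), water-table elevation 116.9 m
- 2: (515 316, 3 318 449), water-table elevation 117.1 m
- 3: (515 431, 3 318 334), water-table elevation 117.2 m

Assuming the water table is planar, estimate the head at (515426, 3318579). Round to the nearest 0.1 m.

∂h/∂x = (117.1 − 116.9) / (515316 − 515431) = -0.001739
∂h/∂y = (117.2 − 116.9) / (3318334 − 3318449) = -0.002609
h(515426, 3318579) = 116.9 + (-0.001739)·(-5) + (-0.002609)·(130) = 116.9 +0.009 -0.339 = 116.570 m.

116.6 m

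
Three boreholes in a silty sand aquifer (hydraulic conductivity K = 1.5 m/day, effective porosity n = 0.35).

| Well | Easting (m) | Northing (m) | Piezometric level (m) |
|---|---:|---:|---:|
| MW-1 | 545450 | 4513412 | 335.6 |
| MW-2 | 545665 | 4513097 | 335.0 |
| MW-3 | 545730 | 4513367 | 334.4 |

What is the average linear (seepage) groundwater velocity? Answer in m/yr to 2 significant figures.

Three-point gradient (reference MW-1): Δ to MW-2 = (215, -315, -0.6), Δ to MW-3 = (280, -45, -1.2).
∂h/∂x = -0.004470, ∂h/∂y = -0.001146 (det = 78525).
|∇h| = √(-0.004470² + -0.001146²) = 0.004615
Seepage velocity v = K·i/n = 1.5 × 0.004615 / 0.35 = 0.01978 m/day = 7.225 m/yr.

7.2 m/yr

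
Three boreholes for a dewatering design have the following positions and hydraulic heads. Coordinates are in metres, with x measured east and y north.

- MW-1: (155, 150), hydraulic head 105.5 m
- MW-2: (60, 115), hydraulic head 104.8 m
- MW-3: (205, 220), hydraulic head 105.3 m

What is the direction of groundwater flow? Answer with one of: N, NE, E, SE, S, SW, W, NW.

With h = a·x + b·y + c and MW-1 as origin, the differences give:
  (-95)·a + (-35)·b = -0.7
  50·a + 70·b = -0.2
Eliminate b (×70 and ×(-35), subtract): -4900·a = -56.00 → a = ∂h/∂x = +0.01143
Back-substitute: b = ∂h/∂y = -0.01102.
Flow = −∇h = (-0.01143 east, +0.01102 north), which points northwest.

NW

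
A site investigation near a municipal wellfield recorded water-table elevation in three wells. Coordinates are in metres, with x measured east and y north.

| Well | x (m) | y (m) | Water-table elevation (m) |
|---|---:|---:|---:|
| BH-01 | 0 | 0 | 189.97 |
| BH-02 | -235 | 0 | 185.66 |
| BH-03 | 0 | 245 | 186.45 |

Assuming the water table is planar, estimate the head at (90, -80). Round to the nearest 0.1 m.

192.8 m

∂h/∂x = (185.66 − 189.97) / (-235 − 0) = +0.01834
∂h/∂y = (186.45 − 189.97) / (245 − 0) = -0.01437
h(90, -80) = 189.97 + (+0.01834)·(90) + (-0.01437)·(-80) = 189.97 +1.651 +1.149 = 192.770 m.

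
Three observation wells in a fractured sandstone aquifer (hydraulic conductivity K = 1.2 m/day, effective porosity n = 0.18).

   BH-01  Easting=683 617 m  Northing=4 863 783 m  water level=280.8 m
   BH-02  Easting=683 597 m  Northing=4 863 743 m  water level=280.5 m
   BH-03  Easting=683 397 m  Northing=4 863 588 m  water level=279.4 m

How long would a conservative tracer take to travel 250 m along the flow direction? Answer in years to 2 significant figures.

Differences from BH-01: to BH-02 (Δx, Δy, Δh) = (-20, -40, -0.3); to BH-03 = (-220, -195, -1.4).
Solve a·Δx + b·Δy = Δh: det = (-20)·(-195) − (-220)·(-40) = -4900.
∂h/∂x = [(-0.3)·(-195) − (-1.4)·(-40)] / -4900 = -0.0005102
∂h/∂y = [(-20)·(-1.4) − (-220)·(-0.3)] / -4900 = +0.007755
|∇h| = √(-0.0005102² + 0.007755²) = 0.007772
Seepage velocity v = K·i/n = 1.2 × 0.007772 / 0.18 = 0.05181 m/day.
t = 250 / 0.05181 = 4825 days = 13.2 years.

13 years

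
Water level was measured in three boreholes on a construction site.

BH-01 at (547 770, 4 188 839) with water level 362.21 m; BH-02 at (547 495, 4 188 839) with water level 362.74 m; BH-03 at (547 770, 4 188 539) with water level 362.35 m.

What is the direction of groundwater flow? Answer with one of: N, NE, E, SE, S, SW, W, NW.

E

∂h/∂x = (362.74 − 362.21) / (547495 − 547770) = -0.001927
∂h/∂y = (362.35 − 362.21) / (4188539 − 4188839) = -0.0004667
Flow = −∇h = (+0.001927 east, +0.0004667 north), which points east.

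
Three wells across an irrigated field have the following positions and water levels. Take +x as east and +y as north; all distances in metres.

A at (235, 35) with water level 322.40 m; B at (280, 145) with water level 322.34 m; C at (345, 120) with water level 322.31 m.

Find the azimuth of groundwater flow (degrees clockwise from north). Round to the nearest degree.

062°

Taking A as reference: B−A = (45, 110, -0.06); C−A = (110, 85, -0.09).
Determinant of the coordinate differences = 45·85 − 110·110 = -8275.
∂h/∂x = [(-0.06)·85 − (-0.09)·110] / -8275 = -0.0005801
∂h/∂y = [45·(-0.09) − 110·(-0.06)] / -8275 = -0.0003082
Flow direction (−∇h) has components (+0.0005801 E, +0.0003082 N).
Azimuth = atan2(E, N) = atan2(+0.0005801, +0.0003082) = 62.0° ≈ 062°.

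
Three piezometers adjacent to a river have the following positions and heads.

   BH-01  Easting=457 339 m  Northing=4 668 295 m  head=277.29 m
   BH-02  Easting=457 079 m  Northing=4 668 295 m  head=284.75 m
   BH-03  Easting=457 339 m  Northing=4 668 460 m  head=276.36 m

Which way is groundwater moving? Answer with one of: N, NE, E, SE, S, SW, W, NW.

E

∂h/∂x = (284.75 − 277.29) / (457079 − 457339) = -0.02869
∂h/∂y = (276.36 − 277.29) / (4668460 − 4668295) = -0.005636
Flow = −∇h = (+0.02869 east, +0.005636 north), which points east.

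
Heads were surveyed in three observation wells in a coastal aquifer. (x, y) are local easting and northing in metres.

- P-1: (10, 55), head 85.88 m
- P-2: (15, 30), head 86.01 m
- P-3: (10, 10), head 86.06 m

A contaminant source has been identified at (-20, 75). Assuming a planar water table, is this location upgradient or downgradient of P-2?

Differences from P-1: to P-2 (Δx, Δy, Δh) = (5, -25, +0.13); to P-3 = (0, -45, +0.18).
Solve a·Δx + b·Δy = Δh: det = 5·(-45) − 0·(-25) = -225.
∂h/∂x = [(+0.13)·(-45) − (+0.18)·(-25)] / -225 = +0.006000
∂h/∂y = [5·(+0.18) − 0·(+0.13)] / -225 = -0.004000
Head at (-20, 75) = 85.88 + (+0.006000)·(-30) + (-0.004000)·(20) = 85.62 m.
That is lower than the 86.01 m at P-2, so the point is downgradient.

downgradient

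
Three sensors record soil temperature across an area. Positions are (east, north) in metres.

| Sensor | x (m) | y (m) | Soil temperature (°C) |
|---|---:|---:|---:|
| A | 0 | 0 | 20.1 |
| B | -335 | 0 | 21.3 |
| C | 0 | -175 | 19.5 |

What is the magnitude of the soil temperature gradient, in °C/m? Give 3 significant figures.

0.00496 °C/m

∂T/∂x = (21.3 − 20.1) / (-335 − 0) = -0.003582
∂T/∂y = (19.5 − 20.1) / (-175 − 0) = +0.003429
|∇f| = √(-0.003582² + 0.003429²) = 0.004959 °C/m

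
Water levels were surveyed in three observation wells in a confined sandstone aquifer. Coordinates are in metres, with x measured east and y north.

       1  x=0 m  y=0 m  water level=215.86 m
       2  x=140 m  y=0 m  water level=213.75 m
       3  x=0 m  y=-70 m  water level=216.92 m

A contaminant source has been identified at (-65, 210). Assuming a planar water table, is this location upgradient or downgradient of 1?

∂h/∂x = (213.75 − 215.86) / (140 − 0) = -0.01507
∂h/∂y = (216.92 − 215.86) / (-70 − 0) = -0.01514
Head at (-65, 210) = 215.86 + (-0.01507)·(-65) + (-0.01514)·(210) = 213.66 m.
That is lower than the 215.86 m at 1, so the point is downgradient.

downgradient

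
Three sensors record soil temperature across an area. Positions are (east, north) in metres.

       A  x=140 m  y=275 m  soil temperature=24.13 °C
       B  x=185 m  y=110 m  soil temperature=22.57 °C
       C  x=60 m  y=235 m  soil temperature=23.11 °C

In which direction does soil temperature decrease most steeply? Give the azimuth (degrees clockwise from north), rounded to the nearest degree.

With T = a·x + b·y + c and A as origin, the differences give:
  45·a + (-165)·b = -1.56
  (-80)·a + (-40)·b = -1.02
Eliminate b (×(-40) and ×(-165), subtract): -15000·a = -105.900 → a = ∂T/∂x = +0.007060
Back-substitute: b = ∂T/∂y = +0.01138.
Steepest decrease is along −∇f: components (-0.007060 E, -0.01138 N).
Azimuth = atan2(-0.007060, -0.01138) = 211.8° ≈ 212°.

212°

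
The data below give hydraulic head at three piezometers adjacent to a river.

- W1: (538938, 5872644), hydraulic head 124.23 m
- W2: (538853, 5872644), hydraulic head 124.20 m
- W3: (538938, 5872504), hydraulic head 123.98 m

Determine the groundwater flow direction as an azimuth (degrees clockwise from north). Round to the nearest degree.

∂h/∂x = (124.20 − 124.23) / (538853 − 538938) = +0.0003529
∂h/∂y = (123.98 − 124.23) / (5872504 − 5872644) = +0.001786
Flow direction (−∇h) has components (-0.0003529 E, -0.001786 N).
Azimuth = atan2(E, N) = atan2(-0.0003529, -0.001786) = 191.2° ≈ 191°.

191°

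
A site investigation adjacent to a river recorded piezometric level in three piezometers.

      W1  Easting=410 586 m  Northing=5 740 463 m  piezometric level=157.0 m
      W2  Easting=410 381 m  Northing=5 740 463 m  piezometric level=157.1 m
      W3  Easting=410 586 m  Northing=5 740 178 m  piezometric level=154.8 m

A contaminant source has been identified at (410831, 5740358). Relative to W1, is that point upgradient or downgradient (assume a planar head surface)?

∂h/∂x = (157.1 − 157.0) / (410381 − 410586) = -0.0004878
∂h/∂y = (154.8 − 157.0) / (5740178 − 5740463) = +0.007719
Head at (410831, 5740358) = 157.0 + (-0.0004878)·(245) + (+0.007719)·(-105) = 156.07 m.
That is lower than the 157.0 m at W1, so the point is downgradient.

downgradient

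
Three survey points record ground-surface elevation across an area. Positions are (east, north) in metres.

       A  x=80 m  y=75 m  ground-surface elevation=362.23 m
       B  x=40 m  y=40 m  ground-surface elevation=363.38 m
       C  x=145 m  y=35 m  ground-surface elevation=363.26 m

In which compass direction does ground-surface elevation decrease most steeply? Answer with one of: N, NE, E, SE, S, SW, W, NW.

N

Taking A as reference: B−A = (-40, -35, +1.15); C−A = (65, -40, +1.03).
Determinant of the coordinate differences = (-40)·(-40) − 65·(-35) = 3875.
∂z/∂x = [(+1.15)·(-40) − (+1.03)·(-35)] / 3875 = -0.002568
∂z/∂y = [(-40)·(+1.03) − 65·(+1.15)] / 3875 = -0.02992
Steepest decrease is along −∇f = (+0.002568 E, +0.02992 N) → north.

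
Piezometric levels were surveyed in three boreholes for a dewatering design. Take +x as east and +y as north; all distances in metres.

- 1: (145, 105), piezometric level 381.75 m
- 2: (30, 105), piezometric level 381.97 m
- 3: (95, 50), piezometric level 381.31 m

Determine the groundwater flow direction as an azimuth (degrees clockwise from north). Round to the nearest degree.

169°

Differences from 1: to 2 (Δx, Δy, Δh) = (-115, 0, +0.22); to 3 = (-50, -55, -0.44).
Determinant of the coordinate differences = (-115)·(-55) − (-50)·0 = 6325.
∂h/∂x = [(+0.22)·(-55) − (-0.44)·0] / 6325 = -0.001913
∂h/∂y = [(-115)·(-0.44) − (-50)·(+0.22)] / 6325 = +0.009739
Flow direction (−∇h) has components (+0.001913 E, -0.009739 N).
Azimuth = atan2(E, N) = atan2(+0.001913, -0.009739) = 168.9° ≈ 169°.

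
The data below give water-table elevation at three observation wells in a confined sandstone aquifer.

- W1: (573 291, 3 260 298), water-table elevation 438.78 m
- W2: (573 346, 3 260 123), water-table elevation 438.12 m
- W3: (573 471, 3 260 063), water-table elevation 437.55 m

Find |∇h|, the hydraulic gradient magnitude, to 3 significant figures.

Three-point gradient (reference W1): Δ to W2 = (55, -175, -0.66), Δ to W3 = (180, -235, -1.23).
∂h/∂x = -0.003238, ∂h/∂y = +0.002754 (det = 18575).
|∇h| = √(-0.003238² + 0.002754²) = 0.004251

0.00425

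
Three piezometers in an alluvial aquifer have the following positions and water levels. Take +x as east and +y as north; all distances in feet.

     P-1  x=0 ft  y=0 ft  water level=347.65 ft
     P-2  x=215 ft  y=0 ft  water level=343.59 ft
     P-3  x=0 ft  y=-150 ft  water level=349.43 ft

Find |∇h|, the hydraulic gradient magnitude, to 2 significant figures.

∂h/∂x = (343.59 − 347.65) / (215 − 0) = -0.01888
∂h/∂y = (349.43 − 347.65) / (-150 − 0) = -0.01187
|∇h| = √(-0.01888² + -0.01187²) = 0.0223

0.022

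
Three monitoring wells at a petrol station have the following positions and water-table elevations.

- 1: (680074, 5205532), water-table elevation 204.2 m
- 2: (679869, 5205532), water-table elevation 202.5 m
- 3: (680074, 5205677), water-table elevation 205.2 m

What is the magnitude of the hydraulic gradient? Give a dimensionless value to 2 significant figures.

∂h/∂x = (202.5 − 204.2) / (679869 − 680074) = +0.008293
∂h/∂y = (205.2 − 204.2) / (5205677 − 5205532) = +0.006897
|∇h| = √(0.008293² + 0.006897²) = 0.01079

0.011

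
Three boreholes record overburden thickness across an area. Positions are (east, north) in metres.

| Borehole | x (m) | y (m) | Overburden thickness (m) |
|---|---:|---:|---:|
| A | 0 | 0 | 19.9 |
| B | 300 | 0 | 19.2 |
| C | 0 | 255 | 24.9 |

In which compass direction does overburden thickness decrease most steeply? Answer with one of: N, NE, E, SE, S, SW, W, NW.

S

∂d/∂x = (19.2 − 19.9) / (300 − 0) = -0.002333
∂d/∂y = (24.9 − 19.9) / (255 − 0) = +0.01961
Steepest decrease is along −∇f = (+0.002333 E, -0.01961 N) → south.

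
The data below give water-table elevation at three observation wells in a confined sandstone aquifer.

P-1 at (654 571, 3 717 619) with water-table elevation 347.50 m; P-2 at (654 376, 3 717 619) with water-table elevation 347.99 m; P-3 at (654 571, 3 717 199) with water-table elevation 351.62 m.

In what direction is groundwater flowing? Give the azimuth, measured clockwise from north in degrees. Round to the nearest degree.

014°

∂h/∂x = (347.99 − 347.50) / (654376 − 654571) = -0.002513
∂h/∂y = (351.62 − 347.50) / (3717199 − 3717619) = -0.009810
Flow direction (−∇h) has components (+0.002513 E, +0.009810 N).
Azimuth = atan2(E, N) = atan2(+0.002513, +0.009810) = 14.4° ≈ 014°.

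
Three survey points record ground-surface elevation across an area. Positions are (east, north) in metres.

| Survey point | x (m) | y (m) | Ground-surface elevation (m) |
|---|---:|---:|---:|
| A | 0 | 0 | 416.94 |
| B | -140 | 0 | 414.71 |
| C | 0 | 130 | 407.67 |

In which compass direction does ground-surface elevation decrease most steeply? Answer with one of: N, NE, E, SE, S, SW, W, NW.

N

∂z/∂x = (414.71 − 416.94) / (-140 − 0) = +0.01593
∂z/∂y = (407.67 − 416.94) / (130 − 0) = -0.07131
Steepest decrease is along −∇f = (-0.01593 E, +0.07131 N) → north.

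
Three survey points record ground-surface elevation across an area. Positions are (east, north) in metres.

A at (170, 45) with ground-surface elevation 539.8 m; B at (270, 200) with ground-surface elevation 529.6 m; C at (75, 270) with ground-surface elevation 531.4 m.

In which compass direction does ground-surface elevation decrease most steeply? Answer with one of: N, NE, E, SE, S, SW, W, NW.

With z = a·x + b·y + c and A as origin, the differences give:
  100·a + 155·b = -10.2
  (-95)·a + 225·b = -8.4
Eliminate b (×225 and ×155, subtract): 37225·a = -993.00 → a = ∂z/∂x = -0.02668
Back-substitute: b = ∂z/∂y = -0.04860.
Steepest decrease is along −∇f = (+0.02668 E, +0.04860 N) → northeast.

NE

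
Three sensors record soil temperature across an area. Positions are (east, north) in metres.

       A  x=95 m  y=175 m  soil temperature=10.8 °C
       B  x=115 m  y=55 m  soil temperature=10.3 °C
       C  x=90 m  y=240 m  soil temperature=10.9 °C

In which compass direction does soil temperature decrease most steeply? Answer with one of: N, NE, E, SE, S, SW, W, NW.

Taking A as reference: B−A = (20, -120, -0.5); C−A = (-5, 65, +0.1).
Solve a·Δx + b·Δy = ΔT: det = 20·65 − (-5)·(-120) = 700.
∂T/∂x = [(-0.5)·65 − (+0.1)·(-120)] / 700 = -0.02929
∂T/∂y = [20·(+0.1) − (-5)·(-0.5)] / 700 = -0.0007143
Steepest decrease is along −∇f = (+0.02929 E, +0.0007143 N) → east.

E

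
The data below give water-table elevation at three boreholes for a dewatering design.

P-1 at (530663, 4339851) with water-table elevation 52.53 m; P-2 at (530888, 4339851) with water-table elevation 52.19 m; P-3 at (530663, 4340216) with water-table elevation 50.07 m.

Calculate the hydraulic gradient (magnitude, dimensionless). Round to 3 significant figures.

0.00691

∂h/∂x = (52.19 − 52.53) / (530888 − 530663) = -0.001511
∂h/∂y = (50.07 − 52.53) / (4340216 − 4339851) = -0.006740
|∇h| = √(-0.001511² + -0.006740²) = 0.006907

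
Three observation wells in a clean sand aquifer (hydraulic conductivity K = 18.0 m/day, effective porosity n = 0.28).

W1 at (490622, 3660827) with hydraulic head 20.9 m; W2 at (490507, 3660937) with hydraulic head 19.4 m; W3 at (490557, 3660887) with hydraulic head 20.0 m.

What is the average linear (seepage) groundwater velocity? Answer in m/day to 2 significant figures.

Taking W1 as reference: W2−W1 = (-115, 110, -1.5); W3−W1 = (-65, 60, -0.9).
Determinant of the coordinate differences = (-115)·60 − (-65)·110 = 250.
∂h/∂x = [(-1.5)·60 − (-0.9)·110] / 250 = +0.03600
∂h/∂y = [(-115)·(-0.9) − (-65)·(-1.5)] / 250 = +0.02400
|∇h| = √(0.03600² + 0.02400²) = 0.04327
Seepage velocity v = K·i/n = 18.0 × 0.04327 / 0.28 = 2.782 m/day.

2.8 m/day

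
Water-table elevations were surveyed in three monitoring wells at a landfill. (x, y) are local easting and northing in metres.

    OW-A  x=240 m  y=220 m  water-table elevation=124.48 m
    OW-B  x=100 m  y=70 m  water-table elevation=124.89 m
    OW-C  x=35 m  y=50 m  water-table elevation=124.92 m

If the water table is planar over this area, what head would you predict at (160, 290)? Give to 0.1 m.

124.2 m

With h = a·x + b·y + c and OW-A as origin, the differences give:
  (-140)·a + (-150)·b = +0.41
  (-205)·a + (-170)·b = +0.44
Eliminate b (×(-170) and ×(-150), subtract): -6950·a = -3.700 → a = ∂h/∂x = +0.0005324
Back-substitute: b = ∂h/∂y = -0.003230.
h(160, 290) = 124.48 + (+0.0005324)·(-80) + (-0.003230)·(70) = 124.48 -0.043 -0.226 = 124.211 m.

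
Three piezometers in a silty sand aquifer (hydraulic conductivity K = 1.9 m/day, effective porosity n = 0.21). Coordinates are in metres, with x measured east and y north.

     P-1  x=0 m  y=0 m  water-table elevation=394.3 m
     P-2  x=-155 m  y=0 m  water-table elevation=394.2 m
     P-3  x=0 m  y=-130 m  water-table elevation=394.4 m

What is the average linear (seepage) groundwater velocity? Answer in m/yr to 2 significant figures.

∂h/∂x = (394.2 − 394.3) / (-155 − 0) = +0.0006452
∂h/∂y = (394.4 − 394.3) / (-130 − 0) = -0.0007692
|∇h| = √(0.0006452² + -0.0007692²) = 0.001004
Seepage velocity v = K·i/n = 1.9 × 0.001004 / 0.21 = 0.009084 m/day = 3.318 m/yr.

3.3 m/yr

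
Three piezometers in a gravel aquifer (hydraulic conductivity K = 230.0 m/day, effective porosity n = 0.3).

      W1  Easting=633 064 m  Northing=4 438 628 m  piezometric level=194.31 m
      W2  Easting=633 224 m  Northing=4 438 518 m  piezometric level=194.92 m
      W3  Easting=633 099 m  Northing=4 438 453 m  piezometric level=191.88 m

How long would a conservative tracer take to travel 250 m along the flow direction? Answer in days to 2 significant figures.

14 days

Taking W1 as reference: W2−W1 = (160, -110, +0.61); W3−W1 = (35, -175, -2.43).
Determinant of the coordinate differences = 160·(-175) − 35·(-110) = -24150.
∂h/∂x = [(+0.61)·(-175) − (-2.43)·(-110)] / -24150 = +0.01549
∂h/∂y = [160·(-2.43) − 35·(+0.61)] / -24150 = +0.01698
|∇h| = √(0.01549² + 0.01698²) = 0.02298
Seepage velocity v = K·i/n = 230.0 × 0.02298 / 0.3 = 17.62 m/day.
t = 250 / 17.62 = 14.19 days.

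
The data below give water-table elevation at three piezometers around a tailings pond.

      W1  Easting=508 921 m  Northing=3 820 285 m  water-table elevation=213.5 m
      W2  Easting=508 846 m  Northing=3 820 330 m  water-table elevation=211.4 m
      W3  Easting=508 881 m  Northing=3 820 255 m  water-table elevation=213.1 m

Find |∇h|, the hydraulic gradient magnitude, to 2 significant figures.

Taking W1 as reference: W2−W1 = (-75, 45, -2.1); W3−W1 = (-40, -30, -0.4).
Determinant of the coordinate differences = (-75)·(-30) − (-40)·45 = 4050.
∂h/∂x = [(-2.1)·(-30) − (-0.4)·45] / 4050 = +0.02000
∂h/∂y = [(-75)·(-0.4) − (-40)·(-2.1)] / 4050 = -0.01333
|∇h| = √(0.02000² + -0.01333²) = 0.02404

0.024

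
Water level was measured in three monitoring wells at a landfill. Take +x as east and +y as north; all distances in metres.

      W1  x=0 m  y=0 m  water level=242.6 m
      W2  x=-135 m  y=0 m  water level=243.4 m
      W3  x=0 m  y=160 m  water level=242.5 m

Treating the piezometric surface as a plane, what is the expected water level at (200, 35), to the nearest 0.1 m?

∂h/∂x = (243.4 − 242.6) / (-135 − 0) = -0.005926
∂h/∂y = (242.5 − 242.6) / (160 − 0) = -0.0006250
h(200, 35) = 242.6 + (-0.005926)·(200) + (-0.0006250)·(35) = 242.6 -1.185 -0.022 = 241.393 m.

241.4 m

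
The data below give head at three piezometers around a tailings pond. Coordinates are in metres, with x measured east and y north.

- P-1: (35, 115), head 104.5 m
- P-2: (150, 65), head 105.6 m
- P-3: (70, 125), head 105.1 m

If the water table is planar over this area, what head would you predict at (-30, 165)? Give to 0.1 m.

Three-point gradient (reference P-1): Δ to P-2 = (115, -50, +1.1), Δ to P-3 = (35, 10, +0.6).
∂h/∂x = +0.01414, ∂h/∂y = +0.01052 (det = 2900).
h(-30, 165) = 104.5 + (+0.01414)·(-65) + (+0.01052)·(50) = 104.5 -0.919 +0.526 = 104.107 m.

104.1 m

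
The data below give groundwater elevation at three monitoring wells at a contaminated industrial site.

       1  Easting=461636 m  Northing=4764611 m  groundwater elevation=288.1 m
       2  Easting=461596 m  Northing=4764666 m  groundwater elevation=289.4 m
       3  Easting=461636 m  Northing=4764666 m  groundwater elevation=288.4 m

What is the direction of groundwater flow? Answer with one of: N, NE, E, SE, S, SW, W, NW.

E

Three-point gradient (reference 1): Δ to 2 = (-40, 55, +1.3), Δ to 3 = (0, 55, +0.3).
∂h/∂x = -0.02500, ∂h/∂y = +0.005455 (det = -2200).
Flow = −∇h = (+0.02500 east, -0.005455 north), which points east.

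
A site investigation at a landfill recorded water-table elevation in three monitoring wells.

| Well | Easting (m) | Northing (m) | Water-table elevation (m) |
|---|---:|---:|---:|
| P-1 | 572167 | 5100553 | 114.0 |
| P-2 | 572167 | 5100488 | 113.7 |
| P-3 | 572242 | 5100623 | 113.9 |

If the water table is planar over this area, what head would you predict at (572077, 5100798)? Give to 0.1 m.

With h = a·x + b·y + c and P-1 as origin, the differences give:
  0·a + (-65)·b = -0.3
  75·a + 70·b = -0.1
Eliminate b (×70 and ×(-65), subtract): 4875·a = -27.50 → a = ∂h/∂x = -0.005641
Back-substitute: b = ∂h/∂y = +0.004615.
h(572077, 5100798) = 114.0 + (-0.005641)·(-90) + (+0.004615)·(245) = 114.0 +0.508 +1.131 = 115.638 m.

115.6 m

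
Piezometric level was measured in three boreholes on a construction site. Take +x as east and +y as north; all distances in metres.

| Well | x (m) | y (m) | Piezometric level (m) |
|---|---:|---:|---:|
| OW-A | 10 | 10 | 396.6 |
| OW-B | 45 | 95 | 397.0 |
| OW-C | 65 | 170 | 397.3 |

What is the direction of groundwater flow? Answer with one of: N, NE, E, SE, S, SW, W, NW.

SW

Differences from OW-A: to OW-B (Δx, Δy, Δh) = (35, 85, +0.4); to OW-C = (55, 160, +0.7).
Solve a·Δx + b·Δy = Δh: det = 35·160 − 55·85 = 925.
∂h/∂x = [(+0.4)·160 − (+0.7)·85] / 925 = +0.004865
∂h/∂y = [35·(+0.7) − 55·(+0.4)] / 925 = +0.002703
Flow = −∇h = (-0.004865 east, -0.002703 north), which points southwest.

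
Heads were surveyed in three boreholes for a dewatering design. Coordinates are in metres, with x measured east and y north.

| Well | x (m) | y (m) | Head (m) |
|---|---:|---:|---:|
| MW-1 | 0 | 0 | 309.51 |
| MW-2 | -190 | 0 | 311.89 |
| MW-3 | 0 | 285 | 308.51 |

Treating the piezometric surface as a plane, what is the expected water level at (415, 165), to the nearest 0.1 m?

∂h/∂x = (311.89 − 309.51) / (-190 − 0) = -0.01253
∂h/∂y = (308.51 − 309.51) / (285 − 0) = -0.003509
h(415, 165) = 309.51 + (-0.01253)·(415) + (-0.003509)·(165) = 309.51 -5.198 -0.579 = 303.733 m.

303.7 m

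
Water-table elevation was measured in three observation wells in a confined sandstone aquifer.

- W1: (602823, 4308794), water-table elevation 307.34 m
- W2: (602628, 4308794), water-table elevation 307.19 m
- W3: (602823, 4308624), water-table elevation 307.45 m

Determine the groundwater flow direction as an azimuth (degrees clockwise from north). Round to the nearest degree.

∂h/∂x = (307.19 − 307.34) / (602628 − 602823) = +0.0007692
∂h/∂y = (307.45 − 307.34) / (4308624 − 4308794) = -0.0006471
Flow direction (−∇h) has components (-0.0007692 E, +0.0006471 N).
Azimuth = atan2(E, N) = atan2(-0.0007692, +0.0006471) = 310.1° ≈ 310°.

310°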